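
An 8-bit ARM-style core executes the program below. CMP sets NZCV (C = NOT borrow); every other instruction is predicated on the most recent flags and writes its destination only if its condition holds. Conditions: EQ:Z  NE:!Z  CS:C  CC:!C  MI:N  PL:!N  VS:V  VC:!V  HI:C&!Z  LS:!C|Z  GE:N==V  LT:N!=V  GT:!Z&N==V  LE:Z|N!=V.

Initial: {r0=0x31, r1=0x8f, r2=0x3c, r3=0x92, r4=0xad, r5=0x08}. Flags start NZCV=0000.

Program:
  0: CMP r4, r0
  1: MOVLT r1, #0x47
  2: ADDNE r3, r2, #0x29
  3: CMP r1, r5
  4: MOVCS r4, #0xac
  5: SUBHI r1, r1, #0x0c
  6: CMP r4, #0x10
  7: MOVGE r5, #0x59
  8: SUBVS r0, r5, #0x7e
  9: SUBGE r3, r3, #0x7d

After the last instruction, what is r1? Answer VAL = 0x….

0: ✓ CMP  NZCV=0011
1: ✓ MOVLT  r1←0x47
2: ✓ ADDNE  r3←0x65
3: ✓ CMP  NZCV=0010
4: ✓ MOVCS  r4←0xac
5: ✓ SUBHI  r1←0x3b
6: ✓ CMP  NZCV=1010
7: · MOVGE
8: · SUBVS
9: · SUBGE

VAL = 0x3b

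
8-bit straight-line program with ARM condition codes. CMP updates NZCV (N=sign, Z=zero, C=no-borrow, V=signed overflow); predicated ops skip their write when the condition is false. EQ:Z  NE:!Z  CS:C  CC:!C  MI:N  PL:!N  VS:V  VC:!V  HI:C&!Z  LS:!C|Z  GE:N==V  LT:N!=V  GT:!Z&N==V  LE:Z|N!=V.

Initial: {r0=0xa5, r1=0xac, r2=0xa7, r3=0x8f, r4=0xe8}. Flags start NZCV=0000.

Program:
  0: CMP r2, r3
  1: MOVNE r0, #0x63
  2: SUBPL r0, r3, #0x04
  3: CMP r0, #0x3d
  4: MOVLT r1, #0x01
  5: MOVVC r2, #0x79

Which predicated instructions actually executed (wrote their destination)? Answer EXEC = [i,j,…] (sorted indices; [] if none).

0: ✓ CMP  NZCV=0010
1: ✓ MOVNE  r0←0x63
2: ✓ SUBPL  r0←0x8b
3: ✓ CMP  NZCV=0011
4: ✓ MOVLT  r1←0x01
5: · MOVVC

EXEC = [1,2,4]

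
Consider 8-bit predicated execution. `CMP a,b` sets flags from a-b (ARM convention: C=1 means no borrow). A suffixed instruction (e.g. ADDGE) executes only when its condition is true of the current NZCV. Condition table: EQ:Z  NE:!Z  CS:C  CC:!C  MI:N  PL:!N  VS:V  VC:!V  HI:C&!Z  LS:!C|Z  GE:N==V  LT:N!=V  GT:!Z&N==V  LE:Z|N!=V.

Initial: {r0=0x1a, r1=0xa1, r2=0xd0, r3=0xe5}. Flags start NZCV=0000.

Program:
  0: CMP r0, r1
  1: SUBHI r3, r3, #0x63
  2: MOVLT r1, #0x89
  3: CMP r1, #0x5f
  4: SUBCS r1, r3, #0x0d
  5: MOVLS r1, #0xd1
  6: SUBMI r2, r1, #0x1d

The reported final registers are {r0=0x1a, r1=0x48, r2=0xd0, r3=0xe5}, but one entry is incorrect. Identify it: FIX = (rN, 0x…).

FIX = (r1, 0xd8)

0: ✓ CMP  NZCV=0000
1: · SUBHI
2: · MOVLT
3: ✓ CMP  NZCV=0011
4: ✓ SUBCS  r1←0xd8
5: · MOVLS
6: · SUBMI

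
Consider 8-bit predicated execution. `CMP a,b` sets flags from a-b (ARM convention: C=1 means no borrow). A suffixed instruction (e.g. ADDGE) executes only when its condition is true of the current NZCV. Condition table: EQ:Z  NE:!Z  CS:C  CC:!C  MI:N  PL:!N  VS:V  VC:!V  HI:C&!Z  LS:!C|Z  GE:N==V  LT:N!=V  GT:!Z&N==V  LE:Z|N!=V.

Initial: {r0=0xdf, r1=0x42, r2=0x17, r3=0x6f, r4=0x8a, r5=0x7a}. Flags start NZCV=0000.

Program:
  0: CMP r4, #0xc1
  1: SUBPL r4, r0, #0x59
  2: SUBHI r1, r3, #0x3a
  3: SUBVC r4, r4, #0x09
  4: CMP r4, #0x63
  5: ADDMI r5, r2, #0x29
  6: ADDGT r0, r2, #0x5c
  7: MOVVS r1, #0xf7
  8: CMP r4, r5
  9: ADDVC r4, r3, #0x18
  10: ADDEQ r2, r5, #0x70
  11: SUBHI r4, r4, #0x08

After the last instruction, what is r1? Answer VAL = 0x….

0: ✓ CMP  NZCV=1000
1: · SUBPL
2: · SUBHI
3: ✓ SUBVC  r4←0x81
4: ✓ CMP  NZCV=0011
5: · ADDMI
6: · ADDGT
7: ✓ MOVVS  r1←0xf7
8: ✓ CMP  NZCV=0011
9: · ADDVC
10: · ADDEQ
11: ✓ SUBHI  r4←0x79

VAL = 0xf7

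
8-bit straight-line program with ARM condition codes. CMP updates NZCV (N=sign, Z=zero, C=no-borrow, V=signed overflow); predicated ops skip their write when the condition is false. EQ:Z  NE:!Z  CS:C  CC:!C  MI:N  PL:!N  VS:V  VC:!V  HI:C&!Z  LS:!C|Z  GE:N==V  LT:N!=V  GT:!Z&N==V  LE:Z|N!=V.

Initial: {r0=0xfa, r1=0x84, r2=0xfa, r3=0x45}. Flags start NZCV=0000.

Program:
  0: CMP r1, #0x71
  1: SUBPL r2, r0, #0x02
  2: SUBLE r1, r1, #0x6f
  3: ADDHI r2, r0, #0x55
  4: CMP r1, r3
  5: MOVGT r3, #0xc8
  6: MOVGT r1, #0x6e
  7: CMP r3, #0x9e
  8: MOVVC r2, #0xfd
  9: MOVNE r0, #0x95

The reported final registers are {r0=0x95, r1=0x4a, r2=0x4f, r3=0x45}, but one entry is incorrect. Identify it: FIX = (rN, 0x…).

FIX = (r1, 0x15)

[0] flags=0011 → (cmp)
[1] flags=0011 PL?T → r2=0xf8
[2] flags=0011 LE?T → r1=0x15
[3] flags=0011 HI?T → r2=0x4f
[4] flags=1000 → (cmp)
[5] flags=1000 GT?F → skip
[6] flags=1000 GT?F → skip
[7] flags=1001 → (cmp)
[8] flags=1001 VC?F → skip
[9] flags=1001 NE?T → r0=0x95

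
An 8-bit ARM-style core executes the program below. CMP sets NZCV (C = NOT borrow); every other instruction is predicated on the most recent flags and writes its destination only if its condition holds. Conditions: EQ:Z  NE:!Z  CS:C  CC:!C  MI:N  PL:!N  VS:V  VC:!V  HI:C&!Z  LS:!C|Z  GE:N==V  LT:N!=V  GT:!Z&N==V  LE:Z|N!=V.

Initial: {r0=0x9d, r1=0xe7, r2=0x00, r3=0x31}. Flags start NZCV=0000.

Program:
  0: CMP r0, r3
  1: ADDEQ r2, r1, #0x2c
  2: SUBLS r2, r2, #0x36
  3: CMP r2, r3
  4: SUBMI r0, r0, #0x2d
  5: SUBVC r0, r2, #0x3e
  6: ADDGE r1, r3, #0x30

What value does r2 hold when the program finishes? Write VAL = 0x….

VAL = 0x00

[0] flags=0011 → (cmp)
[1] flags=0011 EQ?F → skip
[2] flags=0011 LS?F → skip
[3] flags=1000 → (cmp)
[4] flags=1000 MI?T → r0=0x70
[5] flags=1000 VC?T → r0=0xc2
[6] flags=1000 GE?F → skip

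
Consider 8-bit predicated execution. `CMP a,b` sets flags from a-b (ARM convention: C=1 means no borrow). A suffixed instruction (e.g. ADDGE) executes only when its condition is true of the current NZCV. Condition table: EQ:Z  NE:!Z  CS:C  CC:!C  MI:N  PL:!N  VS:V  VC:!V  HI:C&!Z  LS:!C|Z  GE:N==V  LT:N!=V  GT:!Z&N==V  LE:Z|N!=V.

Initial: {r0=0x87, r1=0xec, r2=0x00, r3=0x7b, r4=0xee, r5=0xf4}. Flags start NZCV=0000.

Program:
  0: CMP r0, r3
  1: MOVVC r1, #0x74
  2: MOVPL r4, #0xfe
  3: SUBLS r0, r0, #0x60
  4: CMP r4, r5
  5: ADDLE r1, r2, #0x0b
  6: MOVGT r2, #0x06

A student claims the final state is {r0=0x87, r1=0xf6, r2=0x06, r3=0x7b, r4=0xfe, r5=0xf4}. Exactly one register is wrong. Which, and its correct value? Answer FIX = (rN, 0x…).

FIX = (r1, 0xec)

[0] flags=0011 → (cmp)
[1] flags=0011 VC?F → skip
[2] flags=0011 PL?T → r4=0xfe
[3] flags=0011 LS?F → skip
[4] flags=0010 → (cmp)
[5] flags=0010 LE?F → skip
[6] flags=0010 GT?T → r2=0x06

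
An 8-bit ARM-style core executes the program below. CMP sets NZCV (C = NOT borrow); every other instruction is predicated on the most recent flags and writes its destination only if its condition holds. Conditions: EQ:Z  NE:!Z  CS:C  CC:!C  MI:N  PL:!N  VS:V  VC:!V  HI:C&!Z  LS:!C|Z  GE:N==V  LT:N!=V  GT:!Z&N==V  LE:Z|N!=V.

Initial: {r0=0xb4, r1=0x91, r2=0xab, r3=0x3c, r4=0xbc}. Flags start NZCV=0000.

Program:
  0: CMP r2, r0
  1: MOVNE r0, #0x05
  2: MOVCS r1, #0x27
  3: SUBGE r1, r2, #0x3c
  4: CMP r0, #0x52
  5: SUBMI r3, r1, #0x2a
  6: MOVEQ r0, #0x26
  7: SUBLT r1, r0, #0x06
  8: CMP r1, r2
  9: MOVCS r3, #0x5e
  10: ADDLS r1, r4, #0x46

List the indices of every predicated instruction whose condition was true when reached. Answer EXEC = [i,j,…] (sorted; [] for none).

[0] flags=1000 → (cmp)
[1] flags=1000 NE?T → r0=0x05
[2] flags=1000 CS?F → skip
[3] flags=1000 GE?F → skip
[4] flags=1000 → (cmp)
[5] flags=1000 MI?T → r3=0x67
[6] flags=1000 EQ?F → skip
[7] flags=1000 LT?T → r1=0xff
[8] flags=0010 → (cmp)
[9] flags=0010 CS?T → r3=0x5e
[10] flags=0010 LS?F → skip

EXEC = [1,5,7,9]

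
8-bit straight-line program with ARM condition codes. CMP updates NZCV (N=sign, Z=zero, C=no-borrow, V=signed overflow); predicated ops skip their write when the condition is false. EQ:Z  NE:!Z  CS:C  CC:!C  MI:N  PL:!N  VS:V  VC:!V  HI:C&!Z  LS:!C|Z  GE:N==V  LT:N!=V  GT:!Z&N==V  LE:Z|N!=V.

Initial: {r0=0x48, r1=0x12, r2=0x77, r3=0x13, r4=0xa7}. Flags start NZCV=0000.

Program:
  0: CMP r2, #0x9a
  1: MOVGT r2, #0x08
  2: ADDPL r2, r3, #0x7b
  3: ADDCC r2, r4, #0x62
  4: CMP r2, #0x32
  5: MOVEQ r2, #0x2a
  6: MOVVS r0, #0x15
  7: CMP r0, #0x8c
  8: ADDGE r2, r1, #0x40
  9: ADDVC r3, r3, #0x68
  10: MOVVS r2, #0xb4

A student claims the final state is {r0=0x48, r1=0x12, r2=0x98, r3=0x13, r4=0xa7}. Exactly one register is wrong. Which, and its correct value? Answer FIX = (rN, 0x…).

0: ✓ CMP  NZCV=1001
1: ✓ MOVGT  r2←0x08
2: · ADDPL
3: ✓ ADDCC  r2←0x09
4: ✓ CMP  NZCV=1000
5: · MOVEQ
6: · MOVVS
7: ✓ CMP  NZCV=1001
8: ✓ ADDGE  r2←0x52
9: · ADDVC
10: ✓ MOVVS  r2←0xb4

FIX = (r2, 0xb4)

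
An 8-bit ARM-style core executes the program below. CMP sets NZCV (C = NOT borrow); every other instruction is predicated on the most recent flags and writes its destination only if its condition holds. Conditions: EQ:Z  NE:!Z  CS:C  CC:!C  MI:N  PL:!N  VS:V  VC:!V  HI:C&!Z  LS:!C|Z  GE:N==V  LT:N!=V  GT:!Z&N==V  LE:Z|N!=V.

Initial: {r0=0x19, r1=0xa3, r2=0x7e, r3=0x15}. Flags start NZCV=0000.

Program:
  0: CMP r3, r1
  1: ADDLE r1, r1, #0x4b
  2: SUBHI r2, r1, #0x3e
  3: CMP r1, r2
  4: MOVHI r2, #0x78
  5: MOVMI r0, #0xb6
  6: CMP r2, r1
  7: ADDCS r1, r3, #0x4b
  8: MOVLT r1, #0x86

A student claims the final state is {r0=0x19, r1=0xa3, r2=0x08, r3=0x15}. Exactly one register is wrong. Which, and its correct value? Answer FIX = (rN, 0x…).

FIX = (r2, 0x78)

[0] flags=0000 → (cmp)
[1] flags=0000 LE?F → skip
[2] flags=0000 HI?F → skip
[3] flags=0011 → (cmp)
[4] flags=0011 HI?T → r2=0x78
[5] flags=0011 MI?F → skip
[6] flags=1001 → (cmp)
[7] flags=1001 CS?F → skip
[8] flags=1001 LT?F → skip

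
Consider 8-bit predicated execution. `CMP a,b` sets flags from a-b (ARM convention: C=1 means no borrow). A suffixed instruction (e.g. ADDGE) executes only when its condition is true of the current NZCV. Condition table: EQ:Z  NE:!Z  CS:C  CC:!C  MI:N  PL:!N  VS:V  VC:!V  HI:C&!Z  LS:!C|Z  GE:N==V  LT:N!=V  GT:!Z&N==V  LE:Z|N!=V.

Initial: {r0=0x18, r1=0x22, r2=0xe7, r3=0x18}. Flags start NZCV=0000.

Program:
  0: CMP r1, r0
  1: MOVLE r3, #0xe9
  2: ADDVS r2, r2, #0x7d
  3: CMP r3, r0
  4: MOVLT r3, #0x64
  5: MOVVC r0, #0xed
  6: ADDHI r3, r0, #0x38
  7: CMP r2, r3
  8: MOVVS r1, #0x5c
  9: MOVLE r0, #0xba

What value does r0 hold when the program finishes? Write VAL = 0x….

VAL = 0xba

0: ✓ CMP  NZCV=0010
1: · MOVLE
2: · ADDVS
3: ✓ CMP  NZCV=0110
4: · MOVLT
5: ✓ MOVVC  r0←0xed
6: · ADDHI
7: ✓ CMP  NZCV=1010
8: · MOVVS
9: ✓ MOVLE  r0←0xba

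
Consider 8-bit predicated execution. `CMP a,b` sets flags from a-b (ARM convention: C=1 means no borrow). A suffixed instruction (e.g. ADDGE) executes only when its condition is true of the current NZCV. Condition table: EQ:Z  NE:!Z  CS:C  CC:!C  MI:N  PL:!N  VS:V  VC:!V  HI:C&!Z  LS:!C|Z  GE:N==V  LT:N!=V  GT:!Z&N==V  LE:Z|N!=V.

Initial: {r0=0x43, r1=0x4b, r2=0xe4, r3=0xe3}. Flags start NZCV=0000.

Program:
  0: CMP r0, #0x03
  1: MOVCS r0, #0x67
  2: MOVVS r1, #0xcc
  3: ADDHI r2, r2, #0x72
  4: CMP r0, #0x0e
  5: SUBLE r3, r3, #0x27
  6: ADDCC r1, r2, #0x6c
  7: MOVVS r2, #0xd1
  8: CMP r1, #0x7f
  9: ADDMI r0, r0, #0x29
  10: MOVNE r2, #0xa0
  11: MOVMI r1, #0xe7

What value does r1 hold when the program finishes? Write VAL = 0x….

VAL = 0xe7

0: ✓ CMP  NZCV=0010
1: ✓ MOVCS  r0←0x67
2: · MOVVS
3: ✓ ADDHI  r2←0x56
4: ✓ CMP  NZCV=0010
5: · SUBLE
6: · ADDCC
7: · MOVVS
8: ✓ CMP  NZCV=1000
9: ✓ ADDMI  r0←0x90
10: ✓ MOVNE  r2←0xa0
11: ✓ MOVMI  r1←0xe7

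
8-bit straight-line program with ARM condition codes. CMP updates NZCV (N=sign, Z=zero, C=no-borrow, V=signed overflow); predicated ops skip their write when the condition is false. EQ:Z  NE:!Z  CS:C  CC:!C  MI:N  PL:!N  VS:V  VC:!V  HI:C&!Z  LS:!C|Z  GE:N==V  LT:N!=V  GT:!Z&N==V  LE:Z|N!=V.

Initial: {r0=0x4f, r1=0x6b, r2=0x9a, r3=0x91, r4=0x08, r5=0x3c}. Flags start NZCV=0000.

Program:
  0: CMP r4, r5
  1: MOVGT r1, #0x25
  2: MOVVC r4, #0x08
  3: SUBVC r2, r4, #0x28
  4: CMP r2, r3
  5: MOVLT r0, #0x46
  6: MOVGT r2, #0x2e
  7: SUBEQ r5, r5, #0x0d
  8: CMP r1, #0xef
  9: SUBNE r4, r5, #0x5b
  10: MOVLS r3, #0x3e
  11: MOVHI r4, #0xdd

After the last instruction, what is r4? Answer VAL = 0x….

VAL = 0xe1

[0] flags=1000 → (cmp)
[1] flags=1000 GT?F → skip
[2] flags=1000 VC?T → r4=0x08
[3] flags=1000 VC?T → r2=0xe0
[4] flags=0010 → (cmp)
[5] flags=0010 LT?F → skip
[6] flags=0010 GT?T → r2=0x2e
[7] flags=0010 EQ?F → skip
[8] flags=0000 → (cmp)
[9] flags=0000 NE?T → r4=0xe1
[10] flags=0000 LS?T → r3=0x3e
[11] flags=0000 HI?F → skip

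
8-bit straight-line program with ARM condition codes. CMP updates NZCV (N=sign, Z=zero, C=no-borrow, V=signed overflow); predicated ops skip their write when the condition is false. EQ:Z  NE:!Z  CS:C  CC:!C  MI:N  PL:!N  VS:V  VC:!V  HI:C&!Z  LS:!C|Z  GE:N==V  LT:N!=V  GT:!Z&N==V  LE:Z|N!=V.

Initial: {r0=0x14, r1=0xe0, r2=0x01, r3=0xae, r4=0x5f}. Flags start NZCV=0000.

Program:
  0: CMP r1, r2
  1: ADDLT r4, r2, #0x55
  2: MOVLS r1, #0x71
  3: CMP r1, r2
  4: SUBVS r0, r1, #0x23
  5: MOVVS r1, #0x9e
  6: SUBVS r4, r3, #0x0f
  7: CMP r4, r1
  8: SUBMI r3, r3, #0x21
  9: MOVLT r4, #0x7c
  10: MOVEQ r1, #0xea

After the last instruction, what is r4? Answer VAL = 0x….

0: ✓ CMP  NZCV=1010
1: ✓ ADDLT  r4←0x56
2: · MOVLS
3: ✓ CMP  NZCV=1010
4: · SUBVS
5: · MOVVS
6: · SUBVS
7: ✓ CMP  NZCV=0000
8: · SUBMI
9: · MOVLT
10: · MOVEQ

VAL = 0x56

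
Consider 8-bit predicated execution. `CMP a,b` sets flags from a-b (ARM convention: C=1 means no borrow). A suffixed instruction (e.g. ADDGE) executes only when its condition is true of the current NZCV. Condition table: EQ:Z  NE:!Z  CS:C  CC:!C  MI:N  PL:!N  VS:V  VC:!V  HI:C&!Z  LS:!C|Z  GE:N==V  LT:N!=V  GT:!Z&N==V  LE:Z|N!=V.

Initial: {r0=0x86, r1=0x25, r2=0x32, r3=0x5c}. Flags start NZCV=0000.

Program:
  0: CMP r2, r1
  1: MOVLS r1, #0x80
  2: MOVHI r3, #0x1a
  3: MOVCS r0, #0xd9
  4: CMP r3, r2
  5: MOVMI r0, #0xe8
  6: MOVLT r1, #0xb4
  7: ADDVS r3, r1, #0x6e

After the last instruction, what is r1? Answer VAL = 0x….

VAL = 0xb4

0: ✓ CMP  NZCV=0010
1: · MOVLS
2: ✓ MOVHI  r3←0x1a
3: ✓ MOVCS  r0←0xd9
4: ✓ CMP  NZCV=1000
5: ✓ MOVMI  r0←0xe8
6: ✓ MOVLT  r1←0xb4
7: · ADDVS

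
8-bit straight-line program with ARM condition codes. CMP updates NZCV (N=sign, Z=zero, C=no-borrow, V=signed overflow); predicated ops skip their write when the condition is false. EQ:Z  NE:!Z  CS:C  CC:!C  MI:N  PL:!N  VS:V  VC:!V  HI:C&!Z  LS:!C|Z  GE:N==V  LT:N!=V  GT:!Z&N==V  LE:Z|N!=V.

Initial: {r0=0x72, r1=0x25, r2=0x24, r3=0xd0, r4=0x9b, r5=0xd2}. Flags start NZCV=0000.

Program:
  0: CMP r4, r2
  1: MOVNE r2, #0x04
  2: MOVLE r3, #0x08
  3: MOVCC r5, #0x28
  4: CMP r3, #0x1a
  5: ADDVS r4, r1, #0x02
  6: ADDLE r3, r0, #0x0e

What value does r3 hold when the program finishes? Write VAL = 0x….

0: ✓ CMP  NZCV=0011
1: ✓ MOVNE  r2←0x04
2: ✓ MOVLE  r3←0x08
3: · MOVCC
4: ✓ CMP  NZCV=1000
5: · ADDVS
6: ✓ ADDLE  r3←0x80

VAL = 0x80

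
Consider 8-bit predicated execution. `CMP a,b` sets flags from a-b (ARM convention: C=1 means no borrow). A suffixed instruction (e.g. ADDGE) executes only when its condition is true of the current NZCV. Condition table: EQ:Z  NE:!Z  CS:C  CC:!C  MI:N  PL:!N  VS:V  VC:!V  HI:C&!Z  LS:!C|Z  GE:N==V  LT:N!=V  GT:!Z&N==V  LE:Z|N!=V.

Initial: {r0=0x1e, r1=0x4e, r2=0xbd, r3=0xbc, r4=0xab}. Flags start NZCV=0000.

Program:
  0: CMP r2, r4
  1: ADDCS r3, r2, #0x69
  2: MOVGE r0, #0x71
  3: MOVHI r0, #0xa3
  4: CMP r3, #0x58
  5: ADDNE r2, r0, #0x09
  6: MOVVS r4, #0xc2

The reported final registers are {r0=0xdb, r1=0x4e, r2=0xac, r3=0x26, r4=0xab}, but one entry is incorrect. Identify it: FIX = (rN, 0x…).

0: ✓ CMP  NZCV=0010
1: ✓ ADDCS  r3←0x26
2: ✓ MOVGE  r0←0x71
3: ✓ MOVHI  r0←0xa3
4: ✓ CMP  NZCV=1000
5: ✓ ADDNE  r2←0xac
6: · MOVVS

FIX = (r0, 0xa3)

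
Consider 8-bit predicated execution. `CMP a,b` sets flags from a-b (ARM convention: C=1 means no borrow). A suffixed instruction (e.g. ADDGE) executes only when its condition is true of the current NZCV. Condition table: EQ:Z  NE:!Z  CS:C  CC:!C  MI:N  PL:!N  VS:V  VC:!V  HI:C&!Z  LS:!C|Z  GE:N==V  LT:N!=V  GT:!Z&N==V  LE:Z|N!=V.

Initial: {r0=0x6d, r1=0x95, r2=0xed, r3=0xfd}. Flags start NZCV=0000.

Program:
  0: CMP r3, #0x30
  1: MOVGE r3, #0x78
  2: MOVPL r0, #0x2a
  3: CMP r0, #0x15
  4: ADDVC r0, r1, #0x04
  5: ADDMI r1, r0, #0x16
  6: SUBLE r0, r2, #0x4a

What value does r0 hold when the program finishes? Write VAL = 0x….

VAL = 0x99

0: ✓ CMP  NZCV=1010
1: · MOVGE
2: · MOVPL
3: ✓ CMP  NZCV=0010
4: ✓ ADDVC  r0←0x99
5: · ADDMI
6: · SUBLE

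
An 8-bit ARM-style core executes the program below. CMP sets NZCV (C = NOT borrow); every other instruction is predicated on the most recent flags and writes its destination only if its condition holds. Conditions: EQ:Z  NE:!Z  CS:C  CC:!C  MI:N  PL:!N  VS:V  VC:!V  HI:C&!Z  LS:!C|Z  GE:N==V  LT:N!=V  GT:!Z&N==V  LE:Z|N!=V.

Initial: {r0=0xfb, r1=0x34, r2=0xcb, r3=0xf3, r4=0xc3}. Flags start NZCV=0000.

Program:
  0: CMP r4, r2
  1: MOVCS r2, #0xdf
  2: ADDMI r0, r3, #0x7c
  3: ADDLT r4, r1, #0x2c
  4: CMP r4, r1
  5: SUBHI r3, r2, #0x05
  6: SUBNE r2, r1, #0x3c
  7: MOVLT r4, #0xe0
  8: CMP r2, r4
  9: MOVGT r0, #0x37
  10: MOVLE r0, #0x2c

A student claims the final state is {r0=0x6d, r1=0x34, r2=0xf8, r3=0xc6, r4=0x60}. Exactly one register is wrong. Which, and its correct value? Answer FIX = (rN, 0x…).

FIX = (r0, 0x2c)

0: ✓ CMP  NZCV=1000
1: · MOVCS
2: ✓ ADDMI  r0←0x6f
3: ✓ ADDLT  r4←0x60
4: ✓ CMP  NZCV=0010
5: ✓ SUBHI  r3←0xc6
6: ✓ SUBNE  r2←0xf8
7: · MOVLT
8: ✓ CMP  NZCV=1010
9: · MOVGT
10: ✓ MOVLE  r0←0x2c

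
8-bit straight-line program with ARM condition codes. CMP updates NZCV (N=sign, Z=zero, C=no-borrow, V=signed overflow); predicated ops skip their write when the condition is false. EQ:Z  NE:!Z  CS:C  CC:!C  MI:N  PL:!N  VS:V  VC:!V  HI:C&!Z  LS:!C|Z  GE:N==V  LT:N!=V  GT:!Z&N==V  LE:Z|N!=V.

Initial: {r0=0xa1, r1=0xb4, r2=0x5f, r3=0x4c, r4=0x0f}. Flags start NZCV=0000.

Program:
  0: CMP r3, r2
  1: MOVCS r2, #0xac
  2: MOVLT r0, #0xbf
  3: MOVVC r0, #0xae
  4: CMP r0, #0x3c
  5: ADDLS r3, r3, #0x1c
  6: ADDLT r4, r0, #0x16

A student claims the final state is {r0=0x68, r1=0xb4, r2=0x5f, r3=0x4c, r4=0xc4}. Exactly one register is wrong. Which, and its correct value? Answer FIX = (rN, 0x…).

FIX = (r0, 0xae)

[0] flags=1000 → (cmp)
[1] flags=1000 CS?F → skip
[2] flags=1000 LT?T → r0=0xbf
[3] flags=1000 VC?T → r0=0xae
[4] flags=0011 → (cmp)
[5] flags=0011 LS?F → skip
[6] flags=0011 LT?T → r4=0xc4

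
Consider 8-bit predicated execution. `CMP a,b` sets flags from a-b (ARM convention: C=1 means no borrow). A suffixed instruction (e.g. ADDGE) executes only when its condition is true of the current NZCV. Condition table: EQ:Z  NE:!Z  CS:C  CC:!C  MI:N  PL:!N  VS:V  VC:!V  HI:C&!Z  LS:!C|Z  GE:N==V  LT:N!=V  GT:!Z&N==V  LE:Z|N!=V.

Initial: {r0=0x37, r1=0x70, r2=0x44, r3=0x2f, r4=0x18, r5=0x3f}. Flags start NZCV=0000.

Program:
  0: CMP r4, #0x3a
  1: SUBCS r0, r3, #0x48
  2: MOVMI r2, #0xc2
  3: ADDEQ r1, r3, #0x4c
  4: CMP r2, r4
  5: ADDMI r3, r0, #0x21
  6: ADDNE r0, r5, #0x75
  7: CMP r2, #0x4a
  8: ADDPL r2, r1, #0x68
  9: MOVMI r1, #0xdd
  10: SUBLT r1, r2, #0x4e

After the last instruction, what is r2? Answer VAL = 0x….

VAL = 0xd8

0: ✓ CMP  NZCV=1000
1: · SUBCS
2: ✓ MOVMI  r2←0xc2
3: · ADDEQ
4: ✓ CMP  NZCV=1010
5: ✓ ADDMI  r3←0x58
6: ✓ ADDNE  r0←0xb4
7: ✓ CMP  NZCV=0011
8: ✓ ADDPL  r2←0xd8
9: · MOVMI
10: ✓ SUBLT  r1←0x8a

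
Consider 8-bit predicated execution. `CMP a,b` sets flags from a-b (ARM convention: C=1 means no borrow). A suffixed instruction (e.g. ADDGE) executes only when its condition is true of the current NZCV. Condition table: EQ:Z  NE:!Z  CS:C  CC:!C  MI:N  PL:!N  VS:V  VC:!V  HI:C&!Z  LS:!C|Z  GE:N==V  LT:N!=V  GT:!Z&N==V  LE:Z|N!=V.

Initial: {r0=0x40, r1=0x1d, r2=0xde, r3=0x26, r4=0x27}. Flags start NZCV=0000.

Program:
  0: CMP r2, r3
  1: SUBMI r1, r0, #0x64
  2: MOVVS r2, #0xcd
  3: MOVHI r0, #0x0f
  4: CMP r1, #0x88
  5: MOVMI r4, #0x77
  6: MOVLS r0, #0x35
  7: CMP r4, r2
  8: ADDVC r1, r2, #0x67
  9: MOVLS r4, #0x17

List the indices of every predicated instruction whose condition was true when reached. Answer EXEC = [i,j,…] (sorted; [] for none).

[0] flags=1010 → (cmp)
[1] flags=1010 MI?T → r1=0xdc
[2] flags=1010 VS?F → skip
[3] flags=1010 HI?T → r0=0x0f
[4] flags=0010 → (cmp)
[5] flags=0010 MI?F → skip
[6] flags=0010 LS?F → skip
[7] flags=0000 → (cmp)
[8] flags=0000 VC?T → r1=0x45
[9] flags=0000 LS?T → r4=0x17

EXEC = [1,3,8,9]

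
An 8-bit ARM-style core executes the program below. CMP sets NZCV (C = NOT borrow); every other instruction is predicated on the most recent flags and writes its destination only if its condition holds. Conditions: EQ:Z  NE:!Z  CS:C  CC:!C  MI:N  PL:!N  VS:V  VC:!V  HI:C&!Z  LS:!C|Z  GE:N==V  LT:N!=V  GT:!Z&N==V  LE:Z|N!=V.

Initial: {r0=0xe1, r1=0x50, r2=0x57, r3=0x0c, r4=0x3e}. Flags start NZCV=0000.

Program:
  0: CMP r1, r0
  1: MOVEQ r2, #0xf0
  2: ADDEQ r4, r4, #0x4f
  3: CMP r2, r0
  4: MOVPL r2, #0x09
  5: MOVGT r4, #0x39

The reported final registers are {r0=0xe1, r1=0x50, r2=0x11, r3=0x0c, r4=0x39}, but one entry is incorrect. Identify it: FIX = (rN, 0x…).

[0] flags=0000 → (cmp)
[1] flags=0000 EQ?F → skip
[2] flags=0000 EQ?F → skip
[3] flags=0000 → (cmp)
[4] flags=0000 PL?T → r2=0x09
[5] flags=0000 GT?T → r4=0x39

FIX = (r2, 0x09)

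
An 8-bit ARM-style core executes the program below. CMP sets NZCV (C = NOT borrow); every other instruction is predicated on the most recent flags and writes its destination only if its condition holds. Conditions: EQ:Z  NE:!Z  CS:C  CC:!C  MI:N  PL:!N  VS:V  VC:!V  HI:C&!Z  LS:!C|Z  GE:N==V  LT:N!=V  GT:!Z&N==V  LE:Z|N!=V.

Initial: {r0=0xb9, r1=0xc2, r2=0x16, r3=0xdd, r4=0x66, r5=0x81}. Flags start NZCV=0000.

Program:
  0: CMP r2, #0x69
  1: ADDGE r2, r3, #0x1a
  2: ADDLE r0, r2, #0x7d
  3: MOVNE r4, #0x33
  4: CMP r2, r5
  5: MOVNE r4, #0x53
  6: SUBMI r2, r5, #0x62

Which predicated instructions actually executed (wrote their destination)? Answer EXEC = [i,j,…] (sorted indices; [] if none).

EXEC = [2,3,5,6]

0: ✓ CMP  NZCV=1000
1: · ADDGE
2: ✓ ADDLE  r0←0x93
3: ✓ MOVNE  r4←0x33
4: ✓ CMP  NZCV=1001
5: ✓ MOVNE  r4←0x53
6: ✓ SUBMI  r2←0x1f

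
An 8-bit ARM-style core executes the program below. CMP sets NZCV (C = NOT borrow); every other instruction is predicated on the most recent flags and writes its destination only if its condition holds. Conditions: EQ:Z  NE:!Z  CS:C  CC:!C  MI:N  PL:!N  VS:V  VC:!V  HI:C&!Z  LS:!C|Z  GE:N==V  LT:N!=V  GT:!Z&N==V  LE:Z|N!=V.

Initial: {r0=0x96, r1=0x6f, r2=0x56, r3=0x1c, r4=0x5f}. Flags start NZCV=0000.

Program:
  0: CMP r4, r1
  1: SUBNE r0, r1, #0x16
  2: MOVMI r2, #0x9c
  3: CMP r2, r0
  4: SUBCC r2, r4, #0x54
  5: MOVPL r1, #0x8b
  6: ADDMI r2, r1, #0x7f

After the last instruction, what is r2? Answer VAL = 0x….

VAL = 0x9c

[0] flags=1000 → (cmp)
[1] flags=1000 NE?T → r0=0x59
[2] flags=1000 MI?T → r2=0x9c
[3] flags=0011 → (cmp)
[4] flags=0011 CC?F → skip
[5] flags=0011 PL?T → r1=0x8b
[6] flags=0011 MI?F → skip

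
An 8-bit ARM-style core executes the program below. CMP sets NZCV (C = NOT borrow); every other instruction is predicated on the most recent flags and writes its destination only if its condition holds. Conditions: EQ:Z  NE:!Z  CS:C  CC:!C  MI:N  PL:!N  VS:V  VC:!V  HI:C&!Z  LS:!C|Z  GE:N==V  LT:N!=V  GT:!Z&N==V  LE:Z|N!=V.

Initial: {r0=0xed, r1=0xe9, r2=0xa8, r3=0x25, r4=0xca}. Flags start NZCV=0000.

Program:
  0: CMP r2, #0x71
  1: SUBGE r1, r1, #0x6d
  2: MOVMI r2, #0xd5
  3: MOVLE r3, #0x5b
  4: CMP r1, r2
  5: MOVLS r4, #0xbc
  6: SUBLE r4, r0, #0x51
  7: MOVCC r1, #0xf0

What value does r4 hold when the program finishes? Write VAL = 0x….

[0] flags=0011 → (cmp)
[1] flags=0011 GE?F → skip
[2] flags=0011 MI?F → skip
[3] flags=0011 LE?T → r3=0x5b
[4] flags=0010 → (cmp)
[5] flags=0010 LS?F → skip
[6] flags=0010 LE?F → skip
[7] flags=0010 CC?F → skip

VAL = 0xca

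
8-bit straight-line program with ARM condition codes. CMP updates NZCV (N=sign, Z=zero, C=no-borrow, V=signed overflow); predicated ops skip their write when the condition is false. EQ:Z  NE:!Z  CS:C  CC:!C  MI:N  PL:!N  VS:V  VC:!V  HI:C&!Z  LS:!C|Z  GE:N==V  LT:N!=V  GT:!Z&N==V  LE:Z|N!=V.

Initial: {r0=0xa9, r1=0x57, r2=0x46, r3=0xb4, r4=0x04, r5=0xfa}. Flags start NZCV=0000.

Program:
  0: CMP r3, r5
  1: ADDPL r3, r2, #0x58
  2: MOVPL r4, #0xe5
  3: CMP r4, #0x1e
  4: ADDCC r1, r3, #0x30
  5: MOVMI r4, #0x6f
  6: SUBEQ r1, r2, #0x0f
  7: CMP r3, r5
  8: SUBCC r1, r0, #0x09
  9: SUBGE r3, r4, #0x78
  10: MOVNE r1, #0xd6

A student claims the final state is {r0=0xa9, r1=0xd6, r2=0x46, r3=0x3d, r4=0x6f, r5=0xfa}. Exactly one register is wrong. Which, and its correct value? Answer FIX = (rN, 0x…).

FIX = (r3, 0xb4)

[0] flags=1000 → (cmp)
[1] flags=1000 PL?F → skip
[2] flags=1000 PL?F → skip
[3] flags=1000 → (cmp)
[4] flags=1000 CC?T → r1=0xe4
[5] flags=1000 MI?T → r4=0x6f
[6] flags=1000 EQ?F → skip
[7] flags=1000 → (cmp)
[8] flags=1000 CC?T → r1=0xa0
[9] flags=1000 GE?F → skip
[10] flags=1000 NE?T → r1=0xd6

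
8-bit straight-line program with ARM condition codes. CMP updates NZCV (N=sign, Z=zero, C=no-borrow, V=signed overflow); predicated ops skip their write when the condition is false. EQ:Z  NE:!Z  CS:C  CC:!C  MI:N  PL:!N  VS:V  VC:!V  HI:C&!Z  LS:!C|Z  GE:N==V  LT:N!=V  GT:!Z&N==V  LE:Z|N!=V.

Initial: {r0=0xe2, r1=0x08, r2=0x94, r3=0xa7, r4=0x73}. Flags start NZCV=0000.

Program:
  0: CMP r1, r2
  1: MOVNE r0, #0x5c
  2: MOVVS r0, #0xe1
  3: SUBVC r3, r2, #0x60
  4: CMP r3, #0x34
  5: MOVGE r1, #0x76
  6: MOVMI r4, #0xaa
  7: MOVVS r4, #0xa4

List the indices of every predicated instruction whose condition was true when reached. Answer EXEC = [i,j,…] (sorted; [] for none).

EXEC = [1,3,5]

0: ✓ CMP  NZCV=0000
1: ✓ MOVNE  r0←0x5c
2: · MOVVS
3: ✓ SUBVC  r3←0x34
4: ✓ CMP  NZCV=0110
5: ✓ MOVGE  r1←0x76
6: · MOVMI
7: · MOVVS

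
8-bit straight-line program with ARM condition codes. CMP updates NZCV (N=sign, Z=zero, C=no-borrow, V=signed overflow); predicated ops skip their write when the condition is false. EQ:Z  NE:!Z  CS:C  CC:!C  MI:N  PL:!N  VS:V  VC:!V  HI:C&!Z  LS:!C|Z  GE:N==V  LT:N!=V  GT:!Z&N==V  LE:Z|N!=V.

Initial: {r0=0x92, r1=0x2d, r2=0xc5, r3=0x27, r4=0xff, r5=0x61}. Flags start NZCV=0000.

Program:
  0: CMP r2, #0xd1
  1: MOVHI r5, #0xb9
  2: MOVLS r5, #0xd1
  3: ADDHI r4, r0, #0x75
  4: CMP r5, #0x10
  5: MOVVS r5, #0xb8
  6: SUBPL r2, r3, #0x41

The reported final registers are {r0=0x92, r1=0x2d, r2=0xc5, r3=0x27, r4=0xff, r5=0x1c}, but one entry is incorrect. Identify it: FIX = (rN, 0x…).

0: ✓ CMP  NZCV=1000
1: · MOVHI
2: ✓ MOVLS  r5←0xd1
3: · ADDHI
4: ✓ CMP  NZCV=1010
5: · MOVVS
6: · SUBPL

FIX = (r5, 0xd1)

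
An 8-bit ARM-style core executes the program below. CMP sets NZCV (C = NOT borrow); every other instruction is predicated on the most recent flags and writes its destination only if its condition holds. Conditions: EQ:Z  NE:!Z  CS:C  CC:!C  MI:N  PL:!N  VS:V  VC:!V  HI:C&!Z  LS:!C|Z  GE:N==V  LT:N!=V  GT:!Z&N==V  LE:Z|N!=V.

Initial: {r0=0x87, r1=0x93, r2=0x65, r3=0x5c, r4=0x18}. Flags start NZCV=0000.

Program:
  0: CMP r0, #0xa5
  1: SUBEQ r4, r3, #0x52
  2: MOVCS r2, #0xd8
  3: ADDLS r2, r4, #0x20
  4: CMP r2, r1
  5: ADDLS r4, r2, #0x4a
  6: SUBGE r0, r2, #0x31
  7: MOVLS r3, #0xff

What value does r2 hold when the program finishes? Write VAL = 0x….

VAL = 0x38

[0] flags=1000 → (cmp)
[1] flags=1000 EQ?F → skip
[2] flags=1000 CS?F → skip
[3] flags=1000 LS?T → r2=0x38
[4] flags=1001 → (cmp)
[5] flags=1001 LS?T → r4=0x82
[6] flags=1001 GE?T → r0=0x07
[7] flags=1001 LS?T → r3=0xff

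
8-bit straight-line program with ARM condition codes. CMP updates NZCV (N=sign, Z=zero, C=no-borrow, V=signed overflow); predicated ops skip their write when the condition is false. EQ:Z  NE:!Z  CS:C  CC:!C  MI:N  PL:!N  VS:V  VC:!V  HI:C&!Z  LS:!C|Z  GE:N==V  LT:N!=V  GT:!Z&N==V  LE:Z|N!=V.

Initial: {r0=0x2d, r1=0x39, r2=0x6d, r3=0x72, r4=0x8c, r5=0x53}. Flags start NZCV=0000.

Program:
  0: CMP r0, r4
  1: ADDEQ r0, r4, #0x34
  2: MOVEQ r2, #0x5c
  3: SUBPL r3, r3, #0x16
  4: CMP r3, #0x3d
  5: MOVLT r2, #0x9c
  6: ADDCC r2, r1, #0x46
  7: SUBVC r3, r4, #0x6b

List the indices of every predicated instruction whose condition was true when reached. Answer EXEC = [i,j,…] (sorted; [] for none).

[0] flags=1001 → (cmp)
[1] flags=1001 EQ?F → skip
[2] flags=1001 EQ?F → skip
[3] flags=1001 PL?F → skip
[4] flags=0010 → (cmp)
[5] flags=0010 LT?F → skip
[6] flags=0010 CC?F → skip
[7] flags=0010 VC?T → r3=0x21

EXEC = [7]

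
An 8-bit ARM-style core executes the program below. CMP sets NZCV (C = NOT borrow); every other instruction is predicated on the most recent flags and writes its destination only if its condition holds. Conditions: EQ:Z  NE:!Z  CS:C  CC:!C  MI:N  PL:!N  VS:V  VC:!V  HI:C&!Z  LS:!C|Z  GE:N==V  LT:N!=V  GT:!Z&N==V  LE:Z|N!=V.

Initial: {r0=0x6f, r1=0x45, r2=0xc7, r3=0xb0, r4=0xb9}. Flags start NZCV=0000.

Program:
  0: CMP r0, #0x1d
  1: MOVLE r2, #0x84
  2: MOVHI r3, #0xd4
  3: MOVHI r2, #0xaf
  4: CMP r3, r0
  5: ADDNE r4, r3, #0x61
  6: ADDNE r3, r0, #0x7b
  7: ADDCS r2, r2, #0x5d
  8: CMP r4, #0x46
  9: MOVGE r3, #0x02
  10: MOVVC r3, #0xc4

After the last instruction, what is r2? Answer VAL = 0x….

VAL = 0x0c

[0] flags=0010 → (cmp)
[1] flags=0010 LE?F → skip
[2] flags=0010 HI?T → r3=0xd4
[3] flags=0010 HI?T → r2=0xaf
[4] flags=0011 → (cmp)
[5] flags=0011 NE?T → r4=0x35
[6] flags=0011 NE?T → r3=0xea
[7] flags=0011 CS?T → r2=0x0c
[8] flags=1000 → (cmp)
[9] flags=1000 GE?F → skip
[10] flags=1000 VC?T → r3=0xc4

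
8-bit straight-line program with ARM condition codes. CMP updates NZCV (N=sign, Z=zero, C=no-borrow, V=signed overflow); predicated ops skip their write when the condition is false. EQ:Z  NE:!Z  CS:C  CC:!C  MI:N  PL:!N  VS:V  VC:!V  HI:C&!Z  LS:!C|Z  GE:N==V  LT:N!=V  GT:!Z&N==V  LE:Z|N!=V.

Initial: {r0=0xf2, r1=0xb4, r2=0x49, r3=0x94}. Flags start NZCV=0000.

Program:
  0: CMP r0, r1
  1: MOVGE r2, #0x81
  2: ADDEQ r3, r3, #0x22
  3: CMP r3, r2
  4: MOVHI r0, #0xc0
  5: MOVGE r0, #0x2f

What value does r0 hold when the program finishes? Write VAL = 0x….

VAL = 0x2f

[0] flags=0010 → (cmp)
[1] flags=0010 GE?T → r2=0x81
[2] flags=0010 EQ?F → skip
[3] flags=0010 → (cmp)
[4] flags=0010 HI?T → r0=0xc0
[5] flags=0010 GE?T → r0=0x2f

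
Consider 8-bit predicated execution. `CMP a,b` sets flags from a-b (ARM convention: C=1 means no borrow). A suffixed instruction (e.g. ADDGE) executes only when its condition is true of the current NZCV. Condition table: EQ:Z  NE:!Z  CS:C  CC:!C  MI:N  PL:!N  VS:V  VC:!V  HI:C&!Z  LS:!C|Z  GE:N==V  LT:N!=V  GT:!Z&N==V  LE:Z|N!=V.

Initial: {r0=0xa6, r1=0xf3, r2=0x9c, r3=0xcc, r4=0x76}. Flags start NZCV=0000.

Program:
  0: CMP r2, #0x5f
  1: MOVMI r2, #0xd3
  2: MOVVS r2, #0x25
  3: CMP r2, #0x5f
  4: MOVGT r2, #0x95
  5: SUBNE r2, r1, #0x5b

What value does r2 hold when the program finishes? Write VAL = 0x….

VAL = 0x98

0: ✓ CMP  NZCV=0011
1: · MOVMI
2: ✓ MOVVS  r2←0x25
3: ✓ CMP  NZCV=1000
4: · MOVGT
5: ✓ SUBNE  r2←0x98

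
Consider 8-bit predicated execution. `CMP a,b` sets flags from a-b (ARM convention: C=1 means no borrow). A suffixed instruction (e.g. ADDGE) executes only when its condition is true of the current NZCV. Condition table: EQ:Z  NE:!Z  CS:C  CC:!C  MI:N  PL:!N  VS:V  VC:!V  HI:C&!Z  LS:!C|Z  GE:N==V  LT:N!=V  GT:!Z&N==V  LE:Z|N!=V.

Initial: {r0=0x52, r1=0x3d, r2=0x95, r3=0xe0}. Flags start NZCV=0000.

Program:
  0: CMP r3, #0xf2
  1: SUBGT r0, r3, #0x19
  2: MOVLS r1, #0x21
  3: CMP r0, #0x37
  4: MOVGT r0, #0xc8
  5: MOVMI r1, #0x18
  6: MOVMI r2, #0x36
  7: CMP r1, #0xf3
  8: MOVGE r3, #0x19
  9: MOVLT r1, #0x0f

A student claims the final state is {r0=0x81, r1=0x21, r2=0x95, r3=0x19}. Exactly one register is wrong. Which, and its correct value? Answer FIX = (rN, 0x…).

[0] flags=1000 → (cmp)
[1] flags=1000 GT?F → skip
[2] flags=1000 LS?T → r1=0x21
[3] flags=0010 → (cmp)
[4] flags=0010 GT?T → r0=0xc8
[5] flags=0010 MI?F → skip
[6] flags=0010 MI?F → skip
[7] flags=0000 → (cmp)
[8] flags=0000 GE?T → r3=0x19
[9] flags=0000 LT?F → skip

FIX = (r0, 0xc8)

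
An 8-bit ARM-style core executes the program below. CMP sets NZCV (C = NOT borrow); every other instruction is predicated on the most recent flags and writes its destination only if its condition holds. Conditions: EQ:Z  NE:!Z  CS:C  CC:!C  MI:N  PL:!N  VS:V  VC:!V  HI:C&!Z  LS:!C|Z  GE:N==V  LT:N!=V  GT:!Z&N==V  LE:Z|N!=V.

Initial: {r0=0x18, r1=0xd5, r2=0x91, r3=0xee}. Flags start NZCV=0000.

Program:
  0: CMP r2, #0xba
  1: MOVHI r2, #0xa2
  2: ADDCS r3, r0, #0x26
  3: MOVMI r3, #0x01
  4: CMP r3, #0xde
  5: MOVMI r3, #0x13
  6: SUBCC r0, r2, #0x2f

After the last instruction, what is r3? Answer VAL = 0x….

0: ✓ CMP  NZCV=1000
1: · MOVHI
2: · ADDCS
3: ✓ MOVMI  r3←0x01
4: ✓ CMP  NZCV=0000
5: · MOVMI
6: ✓ SUBCC  r0←0x62

VAL = 0x01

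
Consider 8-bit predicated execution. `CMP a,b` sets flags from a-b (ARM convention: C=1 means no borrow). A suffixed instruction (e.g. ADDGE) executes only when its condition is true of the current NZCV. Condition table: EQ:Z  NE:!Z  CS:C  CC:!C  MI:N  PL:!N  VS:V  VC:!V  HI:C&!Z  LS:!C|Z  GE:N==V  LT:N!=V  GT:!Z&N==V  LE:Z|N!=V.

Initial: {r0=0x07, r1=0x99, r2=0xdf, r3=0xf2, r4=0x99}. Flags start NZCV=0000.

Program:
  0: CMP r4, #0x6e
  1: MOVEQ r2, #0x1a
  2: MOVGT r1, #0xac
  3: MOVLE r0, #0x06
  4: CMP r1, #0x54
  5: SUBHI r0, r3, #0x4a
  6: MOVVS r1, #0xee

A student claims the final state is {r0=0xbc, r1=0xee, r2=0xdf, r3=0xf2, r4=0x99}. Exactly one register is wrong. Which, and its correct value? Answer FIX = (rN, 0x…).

FIX = (r0, 0xa8)

[0] flags=0011 → (cmp)
[1] flags=0011 EQ?F → skip
[2] flags=0011 GT?F → skip
[3] flags=0011 LE?T → r0=0x06
[4] flags=0011 → (cmp)
[5] flags=0011 HI?T → r0=0xa8
[6] flags=0011 VS?T → r1=0xee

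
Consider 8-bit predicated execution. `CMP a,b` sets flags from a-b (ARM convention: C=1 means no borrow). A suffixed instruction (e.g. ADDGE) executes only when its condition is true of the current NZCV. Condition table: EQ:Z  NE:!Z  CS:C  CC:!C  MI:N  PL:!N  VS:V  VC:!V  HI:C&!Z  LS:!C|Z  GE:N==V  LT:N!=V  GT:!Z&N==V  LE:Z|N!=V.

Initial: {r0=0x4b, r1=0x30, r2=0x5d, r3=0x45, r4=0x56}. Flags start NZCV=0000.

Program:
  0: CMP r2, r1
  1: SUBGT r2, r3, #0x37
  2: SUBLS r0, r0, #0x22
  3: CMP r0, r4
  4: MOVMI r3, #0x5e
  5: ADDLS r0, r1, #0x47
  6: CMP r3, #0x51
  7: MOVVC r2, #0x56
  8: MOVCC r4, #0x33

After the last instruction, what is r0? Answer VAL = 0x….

VAL = 0x77

0: ✓ CMP  NZCV=0010
1: ✓ SUBGT  r2←0x0e
2: · SUBLS
3: ✓ CMP  NZCV=1000
4: ✓ MOVMI  r3←0x5e
5: ✓ ADDLS  r0←0x77
6: ✓ CMP  NZCV=0010
7: ✓ MOVVC  r2←0x56
8: · MOVCC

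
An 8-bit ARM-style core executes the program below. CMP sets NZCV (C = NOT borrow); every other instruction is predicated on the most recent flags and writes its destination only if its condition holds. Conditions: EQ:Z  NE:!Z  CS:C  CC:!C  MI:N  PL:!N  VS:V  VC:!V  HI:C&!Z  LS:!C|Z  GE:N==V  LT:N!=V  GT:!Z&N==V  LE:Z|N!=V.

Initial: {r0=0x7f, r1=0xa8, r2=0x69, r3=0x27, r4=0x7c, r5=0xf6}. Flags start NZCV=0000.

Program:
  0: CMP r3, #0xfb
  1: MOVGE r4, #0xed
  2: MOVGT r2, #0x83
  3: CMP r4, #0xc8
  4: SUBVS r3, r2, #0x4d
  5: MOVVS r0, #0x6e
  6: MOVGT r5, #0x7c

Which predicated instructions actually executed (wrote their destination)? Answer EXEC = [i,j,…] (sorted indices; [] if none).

[0] flags=0000 → (cmp)
[1] flags=0000 GE?T → r4=0xed
[2] flags=0000 GT?T → r2=0x83
[3] flags=0010 → (cmp)
[4] flags=0010 VS?F → skip
[5] flags=0010 VS?F → skip
[6] flags=0010 GT?T → r5=0x7c

EXEC = [1,2,6]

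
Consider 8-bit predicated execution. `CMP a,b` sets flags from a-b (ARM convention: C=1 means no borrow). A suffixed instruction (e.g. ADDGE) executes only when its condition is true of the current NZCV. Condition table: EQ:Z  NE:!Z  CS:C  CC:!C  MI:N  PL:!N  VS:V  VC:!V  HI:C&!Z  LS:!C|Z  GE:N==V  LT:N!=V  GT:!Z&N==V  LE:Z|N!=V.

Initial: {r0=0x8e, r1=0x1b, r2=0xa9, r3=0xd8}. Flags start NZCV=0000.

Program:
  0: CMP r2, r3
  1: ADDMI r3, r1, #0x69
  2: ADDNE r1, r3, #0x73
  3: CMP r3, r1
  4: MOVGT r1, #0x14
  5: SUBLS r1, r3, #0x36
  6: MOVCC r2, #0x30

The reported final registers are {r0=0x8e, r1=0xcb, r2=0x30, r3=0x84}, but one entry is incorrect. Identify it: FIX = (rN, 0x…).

FIX = (r1, 0x4e)

0: ✓ CMP  NZCV=1000
1: ✓ ADDMI  r3←0x84
2: ✓ ADDNE  r1←0xf7
3: ✓ CMP  NZCV=1000
4: · MOVGT
5: ✓ SUBLS  r1←0x4e
6: ✓ MOVCC  r2←0x30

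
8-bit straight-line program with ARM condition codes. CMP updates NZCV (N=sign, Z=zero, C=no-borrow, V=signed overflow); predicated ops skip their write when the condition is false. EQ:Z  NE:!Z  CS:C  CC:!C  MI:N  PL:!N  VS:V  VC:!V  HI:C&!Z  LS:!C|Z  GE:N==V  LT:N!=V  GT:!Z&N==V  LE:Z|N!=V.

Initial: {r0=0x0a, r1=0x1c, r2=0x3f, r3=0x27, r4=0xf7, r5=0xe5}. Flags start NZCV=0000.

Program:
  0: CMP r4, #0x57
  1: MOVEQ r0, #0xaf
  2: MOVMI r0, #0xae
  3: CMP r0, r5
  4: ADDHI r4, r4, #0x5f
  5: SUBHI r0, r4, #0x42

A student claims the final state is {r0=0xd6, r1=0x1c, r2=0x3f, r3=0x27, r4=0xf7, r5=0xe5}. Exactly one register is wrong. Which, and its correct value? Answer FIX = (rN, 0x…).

FIX = (r0, 0xae)

[0] flags=1010 → (cmp)
[1] flags=1010 EQ?F → skip
[2] flags=1010 MI?T → r0=0xae
[3] flags=1000 → (cmp)
[4] flags=1000 HI?F → skip
[5] flags=1000 HI?F → skip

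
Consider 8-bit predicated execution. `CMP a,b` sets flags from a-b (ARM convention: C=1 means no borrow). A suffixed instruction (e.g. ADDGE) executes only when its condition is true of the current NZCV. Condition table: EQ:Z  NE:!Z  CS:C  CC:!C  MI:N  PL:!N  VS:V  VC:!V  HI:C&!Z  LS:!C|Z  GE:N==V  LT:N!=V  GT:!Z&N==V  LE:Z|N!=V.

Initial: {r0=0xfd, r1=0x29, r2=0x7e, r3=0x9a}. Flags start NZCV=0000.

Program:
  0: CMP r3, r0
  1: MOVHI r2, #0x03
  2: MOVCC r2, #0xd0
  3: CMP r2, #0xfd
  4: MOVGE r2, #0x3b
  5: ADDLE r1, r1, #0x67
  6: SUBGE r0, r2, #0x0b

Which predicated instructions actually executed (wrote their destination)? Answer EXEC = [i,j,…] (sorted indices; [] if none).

EXEC = [2,5]

[0] flags=1000 → (cmp)
[1] flags=1000 HI?F → skip
[2] flags=1000 CC?T → r2=0xd0
[3] flags=1000 → (cmp)
[4] flags=1000 GE?F → skip
[5] flags=1000 LE?T → r1=0x90
[6] flags=1000 GE?F → skip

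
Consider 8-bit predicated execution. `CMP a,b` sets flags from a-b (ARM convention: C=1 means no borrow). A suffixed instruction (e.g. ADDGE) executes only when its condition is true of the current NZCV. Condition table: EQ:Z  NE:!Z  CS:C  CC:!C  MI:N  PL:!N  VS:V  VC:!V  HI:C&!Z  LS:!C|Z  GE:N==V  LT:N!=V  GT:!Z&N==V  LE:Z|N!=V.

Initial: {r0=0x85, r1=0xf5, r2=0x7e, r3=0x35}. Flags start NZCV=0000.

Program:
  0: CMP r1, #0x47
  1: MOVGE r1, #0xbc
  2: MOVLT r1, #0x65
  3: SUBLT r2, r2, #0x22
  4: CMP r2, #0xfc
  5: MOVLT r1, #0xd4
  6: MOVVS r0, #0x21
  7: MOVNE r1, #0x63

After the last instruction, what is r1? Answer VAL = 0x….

VAL = 0x63

0: ✓ CMP  NZCV=1010
1: · MOVGE
2: ✓ MOVLT  r1←0x65
3: ✓ SUBLT  r2←0x5c
4: ✓ CMP  NZCV=0000
5: · MOVLT
6: · MOVVS
7: ✓ MOVNE  r1←0x63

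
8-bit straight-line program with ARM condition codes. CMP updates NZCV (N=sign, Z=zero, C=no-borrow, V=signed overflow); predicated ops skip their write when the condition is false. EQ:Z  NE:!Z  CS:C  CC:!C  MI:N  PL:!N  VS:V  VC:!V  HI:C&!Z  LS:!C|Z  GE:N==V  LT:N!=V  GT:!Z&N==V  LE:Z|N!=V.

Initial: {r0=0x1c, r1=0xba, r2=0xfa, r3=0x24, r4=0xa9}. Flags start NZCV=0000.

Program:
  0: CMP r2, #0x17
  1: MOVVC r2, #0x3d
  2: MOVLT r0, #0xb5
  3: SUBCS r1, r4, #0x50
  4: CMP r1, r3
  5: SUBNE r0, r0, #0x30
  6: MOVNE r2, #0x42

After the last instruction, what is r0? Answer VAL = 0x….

0: ✓ CMP  NZCV=1010
1: ✓ MOVVC  r2←0x3d
2: ✓ MOVLT  r0←0xb5
3: ✓ SUBCS  r1←0x59
4: ✓ CMP  NZCV=0010
5: ✓ SUBNE  r0←0x85
6: ✓ MOVNE  r2←0x42

VAL = 0x85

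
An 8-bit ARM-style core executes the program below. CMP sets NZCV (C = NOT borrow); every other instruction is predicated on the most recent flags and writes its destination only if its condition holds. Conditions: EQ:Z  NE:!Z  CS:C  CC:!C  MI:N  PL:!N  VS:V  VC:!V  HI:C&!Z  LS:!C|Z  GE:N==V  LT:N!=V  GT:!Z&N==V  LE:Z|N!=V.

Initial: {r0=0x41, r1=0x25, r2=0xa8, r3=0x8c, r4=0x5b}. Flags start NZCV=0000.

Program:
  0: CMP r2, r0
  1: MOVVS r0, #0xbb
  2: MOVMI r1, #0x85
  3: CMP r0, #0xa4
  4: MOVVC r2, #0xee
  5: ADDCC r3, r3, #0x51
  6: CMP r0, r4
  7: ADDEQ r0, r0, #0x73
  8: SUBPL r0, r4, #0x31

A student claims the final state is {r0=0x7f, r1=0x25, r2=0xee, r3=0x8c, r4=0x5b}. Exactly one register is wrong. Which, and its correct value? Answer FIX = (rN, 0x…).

0: ✓ CMP  NZCV=0011
1: ✓ MOVVS  r0←0xbb
2: · MOVMI
3: ✓ CMP  NZCV=0010
4: ✓ MOVVC  r2←0xee
5: · ADDCC
6: ✓ CMP  NZCV=0011
7: · ADDEQ
8: ✓ SUBPL  r0←0x2a

FIX = (r0, 0x2a)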